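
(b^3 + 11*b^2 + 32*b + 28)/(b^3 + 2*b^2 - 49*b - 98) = (b + 2)/(b - 7)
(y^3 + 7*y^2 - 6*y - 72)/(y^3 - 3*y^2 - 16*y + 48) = (y + 6)/(y - 4)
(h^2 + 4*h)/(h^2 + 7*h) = (h + 4)/(h + 7)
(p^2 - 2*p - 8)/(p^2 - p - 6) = (p - 4)/(p - 3)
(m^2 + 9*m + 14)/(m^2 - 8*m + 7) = (m^2 + 9*m + 14)/(m^2 - 8*m + 7)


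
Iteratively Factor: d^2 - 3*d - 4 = (d - 4)*(d + 1)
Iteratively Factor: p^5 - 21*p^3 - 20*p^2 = (p)*(p^4 - 21*p^2 - 20*p) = p*(p + 4)*(p^3 - 4*p^2 - 5*p) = p*(p + 1)*(p + 4)*(p^2 - 5*p) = p^2*(p + 1)*(p + 4)*(p - 5)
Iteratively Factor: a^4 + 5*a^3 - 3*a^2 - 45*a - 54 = (a + 3)*(a^3 + 2*a^2 - 9*a - 18) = (a - 3)*(a + 3)*(a^2 + 5*a + 6) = (a - 3)*(a + 2)*(a + 3)*(a + 3)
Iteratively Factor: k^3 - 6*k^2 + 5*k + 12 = (k - 3)*(k^2 - 3*k - 4) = (k - 4)*(k - 3)*(k + 1)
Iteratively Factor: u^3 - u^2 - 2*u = (u)*(u^2 - u - 2) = u*(u + 1)*(u - 2)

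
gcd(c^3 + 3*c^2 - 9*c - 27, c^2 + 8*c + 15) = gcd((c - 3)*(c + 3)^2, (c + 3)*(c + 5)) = c + 3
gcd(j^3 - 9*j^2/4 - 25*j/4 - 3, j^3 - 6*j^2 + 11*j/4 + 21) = j - 4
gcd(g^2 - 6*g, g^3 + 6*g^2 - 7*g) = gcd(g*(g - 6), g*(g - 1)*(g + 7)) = g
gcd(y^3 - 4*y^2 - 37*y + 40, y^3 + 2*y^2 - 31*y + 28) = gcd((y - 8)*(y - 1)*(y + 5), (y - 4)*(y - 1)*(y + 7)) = y - 1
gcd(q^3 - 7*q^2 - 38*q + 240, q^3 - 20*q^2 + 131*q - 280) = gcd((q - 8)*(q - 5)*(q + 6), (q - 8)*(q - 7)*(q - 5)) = q^2 - 13*q + 40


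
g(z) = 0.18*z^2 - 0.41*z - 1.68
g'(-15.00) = -5.81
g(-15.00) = 44.97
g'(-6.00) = -2.57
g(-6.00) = 7.26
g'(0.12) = -0.37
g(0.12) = -1.73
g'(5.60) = 1.61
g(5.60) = 1.67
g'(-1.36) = -0.90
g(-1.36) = -0.79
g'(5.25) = 1.48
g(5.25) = 1.13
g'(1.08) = -0.02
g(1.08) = -1.91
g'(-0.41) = -0.56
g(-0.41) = -1.48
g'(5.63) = 1.62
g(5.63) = 1.72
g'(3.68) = 0.91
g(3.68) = -0.75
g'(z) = 0.36*z - 0.41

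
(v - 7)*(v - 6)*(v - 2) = v^3 - 15*v^2 + 68*v - 84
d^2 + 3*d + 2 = (d + 1)*(d + 2)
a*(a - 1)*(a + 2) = a^3 + a^2 - 2*a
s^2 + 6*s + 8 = (s + 2)*(s + 4)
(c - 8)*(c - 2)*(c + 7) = c^3 - 3*c^2 - 54*c + 112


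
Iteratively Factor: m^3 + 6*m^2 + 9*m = (m + 3)*(m^2 + 3*m) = (m + 3)^2*(m)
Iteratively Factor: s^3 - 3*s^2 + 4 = (s + 1)*(s^2 - 4*s + 4) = (s - 2)*(s + 1)*(s - 2)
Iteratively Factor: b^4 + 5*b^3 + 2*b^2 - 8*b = (b + 2)*(b^3 + 3*b^2 - 4*b) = (b - 1)*(b + 2)*(b^2 + 4*b) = (b - 1)*(b + 2)*(b + 4)*(b)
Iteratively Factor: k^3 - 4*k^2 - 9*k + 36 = (k - 3)*(k^2 - k - 12) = (k - 3)*(k + 3)*(k - 4)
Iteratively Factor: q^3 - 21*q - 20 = (q - 5)*(q^2 + 5*q + 4) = (q - 5)*(q + 1)*(q + 4)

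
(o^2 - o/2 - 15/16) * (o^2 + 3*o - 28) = o^4 + 5*o^3/2 - 487*o^2/16 + 179*o/16 + 105/4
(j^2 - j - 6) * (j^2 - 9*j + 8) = j^4 - 10*j^3 + 11*j^2 + 46*j - 48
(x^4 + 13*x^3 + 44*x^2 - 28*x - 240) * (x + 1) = x^5 + 14*x^4 + 57*x^3 + 16*x^2 - 268*x - 240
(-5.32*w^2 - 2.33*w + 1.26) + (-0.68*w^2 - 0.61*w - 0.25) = -6.0*w^2 - 2.94*w + 1.01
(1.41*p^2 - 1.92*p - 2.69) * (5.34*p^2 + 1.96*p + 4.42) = 7.5294*p^4 - 7.4892*p^3 - 11.8956*p^2 - 13.7588*p - 11.8898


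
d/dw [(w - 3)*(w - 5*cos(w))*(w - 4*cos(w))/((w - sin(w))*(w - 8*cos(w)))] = ((3 - w)*(w - sin(w))*(w - 5*cos(w))*(w - 4*cos(w))*(8*sin(w) + 1) + (w - 3)*(w - 8*cos(w))*(w - 5*cos(w))*(w - 4*cos(w))*(cos(w) - 1) + (w - sin(w))*(w - 8*cos(w))*((w - 3)*(w - 5*cos(w))*(4*sin(w) + 1) + (w - 3)*(w - 4*cos(w))*(5*sin(w) + 1) + (w - 5*cos(w))*(w - 4*cos(w))))/((w - sin(w))^2*(w - 8*cos(w))^2)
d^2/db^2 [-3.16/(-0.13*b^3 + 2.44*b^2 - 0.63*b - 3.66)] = ((15.4208 - 2.4648*b)*(0.13*b^3 - 2.44*b^2 + 0.63*b + 3.66) + 3.16*(0.39*b^2 - 4.88*b + 0.63)*(0.78*b^2 - 9.76*b + 1.26))/(0.13*b^3 - 2.44*b^2 + 0.63*b + 3.66)^3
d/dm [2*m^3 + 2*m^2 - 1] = 2*m*(3*m + 2)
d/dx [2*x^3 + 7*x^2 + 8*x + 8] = 6*x^2 + 14*x + 8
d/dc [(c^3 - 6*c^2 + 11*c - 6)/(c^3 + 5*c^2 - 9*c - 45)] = (11*c^2 + 26*c - 61)/(c^4 + 16*c^3 + 94*c^2 + 240*c + 225)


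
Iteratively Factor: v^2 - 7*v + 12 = (v - 4)*(v - 3)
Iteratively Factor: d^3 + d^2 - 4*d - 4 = (d + 1)*(d^2 - 4) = (d + 1)*(d + 2)*(d - 2)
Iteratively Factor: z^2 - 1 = (z + 1)*(z - 1)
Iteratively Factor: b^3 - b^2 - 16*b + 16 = (b - 4)*(b^2 + 3*b - 4) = (b - 4)*(b - 1)*(b + 4)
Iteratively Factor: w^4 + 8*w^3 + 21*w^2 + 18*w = (w + 3)*(w^3 + 5*w^2 + 6*w) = (w + 3)^2*(w^2 + 2*w) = w*(w + 3)^2*(w + 2)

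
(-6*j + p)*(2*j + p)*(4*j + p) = -48*j^3 - 28*j^2*p + p^3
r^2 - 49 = (r - 7)*(r + 7)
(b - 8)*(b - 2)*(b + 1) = b^3 - 9*b^2 + 6*b + 16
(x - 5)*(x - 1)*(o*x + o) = o*x^3 - 5*o*x^2 - o*x + 5*o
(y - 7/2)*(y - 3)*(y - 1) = y^3 - 15*y^2/2 + 17*y - 21/2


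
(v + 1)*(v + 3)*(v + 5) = v^3 + 9*v^2 + 23*v + 15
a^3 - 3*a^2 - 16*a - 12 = (a - 6)*(a + 1)*(a + 2)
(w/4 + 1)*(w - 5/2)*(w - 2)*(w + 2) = w^4/4 + 3*w^3/8 - 7*w^2/2 - 3*w/2 + 10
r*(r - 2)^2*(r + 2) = r^4 - 2*r^3 - 4*r^2 + 8*r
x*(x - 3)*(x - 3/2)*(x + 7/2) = x^4 - x^3 - 45*x^2/4 + 63*x/4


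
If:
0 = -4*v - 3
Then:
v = -3/4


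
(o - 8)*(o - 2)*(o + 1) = o^3 - 9*o^2 + 6*o + 16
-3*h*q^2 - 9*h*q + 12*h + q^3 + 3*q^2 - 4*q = (-3*h + q)*(q - 1)*(q + 4)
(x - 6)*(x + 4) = x^2 - 2*x - 24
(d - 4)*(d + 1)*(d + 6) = d^3 + 3*d^2 - 22*d - 24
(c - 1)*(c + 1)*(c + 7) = c^3 + 7*c^2 - c - 7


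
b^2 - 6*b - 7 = (b - 7)*(b + 1)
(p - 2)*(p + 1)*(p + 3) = p^3 + 2*p^2 - 5*p - 6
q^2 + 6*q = q*(q + 6)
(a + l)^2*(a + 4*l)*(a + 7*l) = a^4 + 13*a^3*l + 51*a^2*l^2 + 67*a*l^3 + 28*l^4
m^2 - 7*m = m*(m - 7)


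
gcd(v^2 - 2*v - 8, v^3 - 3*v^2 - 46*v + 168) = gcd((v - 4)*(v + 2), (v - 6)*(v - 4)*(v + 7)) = v - 4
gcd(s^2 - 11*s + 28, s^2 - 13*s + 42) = s - 7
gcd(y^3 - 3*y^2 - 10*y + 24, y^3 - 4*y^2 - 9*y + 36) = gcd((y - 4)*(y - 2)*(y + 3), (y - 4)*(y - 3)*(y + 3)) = y^2 - y - 12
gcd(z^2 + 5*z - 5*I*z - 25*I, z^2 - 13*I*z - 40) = z - 5*I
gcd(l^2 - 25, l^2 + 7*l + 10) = l + 5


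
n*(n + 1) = n^2 + n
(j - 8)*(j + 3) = j^2 - 5*j - 24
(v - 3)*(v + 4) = v^2 + v - 12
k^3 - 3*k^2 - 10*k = k*(k - 5)*(k + 2)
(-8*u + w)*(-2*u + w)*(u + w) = 16*u^3 + 6*u^2*w - 9*u*w^2 + w^3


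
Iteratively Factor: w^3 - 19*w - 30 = (w - 5)*(w^2 + 5*w + 6) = (w - 5)*(w + 3)*(w + 2)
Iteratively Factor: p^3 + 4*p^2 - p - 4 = (p + 1)*(p^2 + 3*p - 4) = (p + 1)*(p + 4)*(p - 1)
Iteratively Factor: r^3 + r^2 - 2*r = (r + 2)*(r^2 - r) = (r - 1)*(r + 2)*(r)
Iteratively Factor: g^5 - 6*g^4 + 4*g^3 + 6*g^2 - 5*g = (g - 1)*(g^4 - 5*g^3 - g^2 + 5*g) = g*(g - 1)*(g^3 - 5*g^2 - g + 5) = g*(g - 1)^2*(g^2 - 4*g - 5) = g*(g - 1)^2*(g + 1)*(g - 5)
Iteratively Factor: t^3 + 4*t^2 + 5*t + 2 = (t + 2)*(t^2 + 2*t + 1) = (t + 1)*(t + 2)*(t + 1)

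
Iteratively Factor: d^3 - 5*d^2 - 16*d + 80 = (d + 4)*(d^2 - 9*d + 20) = (d - 4)*(d + 4)*(d - 5)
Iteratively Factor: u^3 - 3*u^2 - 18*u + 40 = (u - 5)*(u^2 + 2*u - 8) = (u - 5)*(u - 2)*(u + 4)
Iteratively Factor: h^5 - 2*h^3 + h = (h - 1)*(h^4 + h^3 - h^2 - h) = (h - 1)*(h + 1)*(h^3 - h) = (h - 1)*(h + 1)^2*(h^2 - h) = h*(h - 1)*(h + 1)^2*(h - 1)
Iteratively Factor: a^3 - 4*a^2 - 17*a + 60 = (a - 5)*(a^2 + a - 12) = (a - 5)*(a + 4)*(a - 3)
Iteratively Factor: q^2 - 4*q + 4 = (q - 2)*(q - 2)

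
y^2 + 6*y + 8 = (y + 2)*(y + 4)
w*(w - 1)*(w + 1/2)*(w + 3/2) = w^4 + w^3 - 5*w^2/4 - 3*w/4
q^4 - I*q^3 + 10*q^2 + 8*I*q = q*(q - 4*I)*(q + I)*(q + 2*I)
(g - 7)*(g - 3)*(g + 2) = g^3 - 8*g^2 + g + 42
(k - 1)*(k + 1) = k^2 - 1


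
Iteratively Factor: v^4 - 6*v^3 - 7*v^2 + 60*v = (v - 4)*(v^3 - 2*v^2 - 15*v) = (v - 5)*(v - 4)*(v^2 + 3*v) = v*(v - 5)*(v - 4)*(v + 3)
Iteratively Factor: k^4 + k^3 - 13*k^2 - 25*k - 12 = (k + 3)*(k^3 - 2*k^2 - 7*k - 4) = (k + 1)*(k + 3)*(k^2 - 3*k - 4) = (k - 4)*(k + 1)*(k + 3)*(k + 1)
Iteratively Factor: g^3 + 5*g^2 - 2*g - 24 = (g - 2)*(g^2 + 7*g + 12) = (g - 2)*(g + 4)*(g + 3)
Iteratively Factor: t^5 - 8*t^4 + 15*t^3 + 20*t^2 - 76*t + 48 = (t + 2)*(t^4 - 10*t^3 + 35*t^2 - 50*t + 24) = (t - 2)*(t + 2)*(t^3 - 8*t^2 + 19*t - 12) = (t - 4)*(t - 2)*(t + 2)*(t^2 - 4*t + 3) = (t - 4)*(t - 3)*(t - 2)*(t + 2)*(t - 1)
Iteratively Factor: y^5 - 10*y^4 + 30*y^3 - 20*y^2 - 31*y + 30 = (y - 5)*(y^4 - 5*y^3 + 5*y^2 + 5*y - 6) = (y - 5)*(y - 1)*(y^3 - 4*y^2 + y + 6) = (y - 5)*(y - 3)*(y - 1)*(y^2 - y - 2) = (y - 5)*(y - 3)*(y - 1)*(y + 1)*(y - 2)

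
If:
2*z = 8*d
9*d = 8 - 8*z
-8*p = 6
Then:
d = 8/41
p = -3/4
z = 32/41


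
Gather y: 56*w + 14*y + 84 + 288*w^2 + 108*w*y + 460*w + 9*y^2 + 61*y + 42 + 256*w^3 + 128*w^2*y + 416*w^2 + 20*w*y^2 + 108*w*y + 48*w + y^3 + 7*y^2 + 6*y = 256*w^3 + 704*w^2 + 564*w + y^3 + y^2*(20*w + 16) + y*(128*w^2 + 216*w + 81) + 126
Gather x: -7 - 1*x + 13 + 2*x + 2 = x + 8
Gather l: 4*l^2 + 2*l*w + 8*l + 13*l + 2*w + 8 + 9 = 4*l^2 + l*(2*w + 21) + 2*w + 17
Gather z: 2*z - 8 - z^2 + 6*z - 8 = -z^2 + 8*z - 16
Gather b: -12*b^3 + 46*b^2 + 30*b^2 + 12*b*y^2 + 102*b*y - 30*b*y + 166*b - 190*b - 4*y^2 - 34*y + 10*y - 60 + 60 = -12*b^3 + 76*b^2 + b*(12*y^2 + 72*y - 24) - 4*y^2 - 24*y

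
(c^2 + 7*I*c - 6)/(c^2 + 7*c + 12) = (c^2 + 7*I*c - 6)/(c^2 + 7*c + 12)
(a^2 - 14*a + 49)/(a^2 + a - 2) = (a^2 - 14*a + 49)/(a^2 + a - 2)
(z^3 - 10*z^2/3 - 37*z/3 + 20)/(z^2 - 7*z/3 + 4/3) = (z^2 - 2*z - 15)/(z - 1)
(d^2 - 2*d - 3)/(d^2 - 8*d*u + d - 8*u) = (3 - d)/(-d + 8*u)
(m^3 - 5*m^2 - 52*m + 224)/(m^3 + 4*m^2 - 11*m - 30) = (m^3 - 5*m^2 - 52*m + 224)/(m^3 + 4*m^2 - 11*m - 30)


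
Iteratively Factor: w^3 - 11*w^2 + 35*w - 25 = (w - 1)*(w^2 - 10*w + 25) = (w - 5)*(w - 1)*(w - 5)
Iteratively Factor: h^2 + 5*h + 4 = (h + 1)*(h + 4)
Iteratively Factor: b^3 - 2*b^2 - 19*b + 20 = (b + 4)*(b^2 - 6*b + 5) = (b - 5)*(b + 4)*(b - 1)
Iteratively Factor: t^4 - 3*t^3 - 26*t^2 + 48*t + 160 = (t - 5)*(t^3 + 2*t^2 - 16*t - 32) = (t - 5)*(t - 4)*(t^2 + 6*t + 8) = (t - 5)*(t - 4)*(t + 4)*(t + 2)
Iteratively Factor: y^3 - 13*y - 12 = (y + 3)*(y^2 - 3*y - 4) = (y + 1)*(y + 3)*(y - 4)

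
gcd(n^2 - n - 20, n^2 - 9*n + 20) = n - 5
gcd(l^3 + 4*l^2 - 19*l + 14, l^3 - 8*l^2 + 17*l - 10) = l^2 - 3*l + 2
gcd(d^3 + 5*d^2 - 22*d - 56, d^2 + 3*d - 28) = d^2 + 3*d - 28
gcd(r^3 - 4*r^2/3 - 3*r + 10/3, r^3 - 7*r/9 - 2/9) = r - 1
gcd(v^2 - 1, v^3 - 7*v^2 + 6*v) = v - 1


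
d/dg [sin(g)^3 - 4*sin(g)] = (3*sin(g)^2 - 4)*cos(g)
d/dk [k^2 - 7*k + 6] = 2*k - 7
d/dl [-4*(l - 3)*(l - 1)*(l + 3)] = -12*l^2 + 8*l + 36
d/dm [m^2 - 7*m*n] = 2*m - 7*n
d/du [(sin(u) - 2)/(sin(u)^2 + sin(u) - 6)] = -cos(u)/(sin(u) + 3)^2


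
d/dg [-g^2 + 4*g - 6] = 4 - 2*g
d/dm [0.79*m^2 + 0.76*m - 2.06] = 1.58*m + 0.76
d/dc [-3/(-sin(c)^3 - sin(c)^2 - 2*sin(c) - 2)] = 3*(-2*sin(c) + 3*cos(c)^2 - 5)*cos(c)/((sin(c) + 1)^2*(sin(c)^2 + 2)^2)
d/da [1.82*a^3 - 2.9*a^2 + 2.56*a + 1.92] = 5.46*a^2 - 5.8*a + 2.56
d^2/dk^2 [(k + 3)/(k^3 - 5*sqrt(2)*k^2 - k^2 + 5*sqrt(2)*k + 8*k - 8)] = 2*((k + 3)*(3*k^2 - 10*sqrt(2)*k - 2*k + 5*sqrt(2) + 8)^2 + (-3*k^2 + 2*k + 10*sqrt(2)*k + (k + 3)*(-3*k + 1 + 5*sqrt(2)) - 8 - 5*sqrt(2))*(k^3 - 5*sqrt(2)*k^2 - k^2 + 5*sqrt(2)*k + 8*k - 8))/(k^3 - 5*sqrt(2)*k^2 - k^2 + 5*sqrt(2)*k + 8*k - 8)^3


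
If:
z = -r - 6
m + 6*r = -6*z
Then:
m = 36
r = -z - 6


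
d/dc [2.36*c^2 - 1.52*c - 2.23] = 4.72*c - 1.52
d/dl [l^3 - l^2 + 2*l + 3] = 3*l^2 - 2*l + 2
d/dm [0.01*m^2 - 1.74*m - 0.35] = 0.02*m - 1.74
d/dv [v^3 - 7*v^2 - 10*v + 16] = 3*v^2 - 14*v - 10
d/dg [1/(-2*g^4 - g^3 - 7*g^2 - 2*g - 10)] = (8*g^3 + 3*g^2 + 14*g + 2)/(2*g^4 + g^3 + 7*g^2 + 2*g + 10)^2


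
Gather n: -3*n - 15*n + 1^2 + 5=6 - 18*n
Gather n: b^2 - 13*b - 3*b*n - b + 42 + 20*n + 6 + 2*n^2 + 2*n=b^2 - 14*b + 2*n^2 + n*(22 - 3*b) + 48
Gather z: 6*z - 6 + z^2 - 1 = z^2 + 6*z - 7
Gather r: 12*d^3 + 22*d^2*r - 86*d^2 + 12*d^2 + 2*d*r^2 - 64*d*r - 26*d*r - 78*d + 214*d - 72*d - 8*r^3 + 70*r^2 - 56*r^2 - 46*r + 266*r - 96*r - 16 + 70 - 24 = 12*d^3 - 74*d^2 + 64*d - 8*r^3 + r^2*(2*d + 14) + r*(22*d^2 - 90*d + 124) + 30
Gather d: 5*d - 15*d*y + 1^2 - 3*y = d*(5 - 15*y) - 3*y + 1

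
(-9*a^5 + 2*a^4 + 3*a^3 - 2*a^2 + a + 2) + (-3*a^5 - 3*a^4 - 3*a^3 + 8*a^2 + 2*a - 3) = -12*a^5 - a^4 + 6*a^2 + 3*a - 1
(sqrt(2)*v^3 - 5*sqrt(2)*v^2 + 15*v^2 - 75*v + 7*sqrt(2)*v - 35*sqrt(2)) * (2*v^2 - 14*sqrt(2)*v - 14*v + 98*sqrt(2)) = 2*sqrt(2)*v^5 - 24*sqrt(2)*v^4 + 2*v^4 - 126*sqrt(2)*v^3 - 24*v^3 - 126*v^2 + 2352*sqrt(2)*v^2 - 6860*sqrt(2)*v + 2352*v - 6860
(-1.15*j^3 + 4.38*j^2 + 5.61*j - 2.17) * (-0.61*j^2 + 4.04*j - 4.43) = 0.7015*j^5 - 7.3178*j^4 + 19.3676*j^3 + 4.5847*j^2 - 33.6191*j + 9.6131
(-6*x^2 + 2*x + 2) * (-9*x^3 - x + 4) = 54*x^5 - 18*x^4 - 12*x^3 - 26*x^2 + 6*x + 8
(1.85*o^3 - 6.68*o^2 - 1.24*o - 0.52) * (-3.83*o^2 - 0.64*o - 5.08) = -7.0855*o^5 + 24.4004*o^4 - 0.373600000000001*o^3 + 36.7196*o^2 + 6.632*o + 2.6416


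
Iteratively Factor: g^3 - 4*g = (g)*(g^2 - 4) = g*(g + 2)*(g - 2)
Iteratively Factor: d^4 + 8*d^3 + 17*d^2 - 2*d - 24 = (d + 2)*(d^3 + 6*d^2 + 5*d - 12) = (d + 2)*(d + 3)*(d^2 + 3*d - 4) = (d + 2)*(d + 3)*(d + 4)*(d - 1)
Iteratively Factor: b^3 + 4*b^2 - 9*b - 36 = (b + 4)*(b^2 - 9) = (b + 3)*(b + 4)*(b - 3)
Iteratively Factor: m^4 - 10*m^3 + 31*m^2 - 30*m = (m)*(m^3 - 10*m^2 + 31*m - 30) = m*(m - 5)*(m^2 - 5*m + 6) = m*(m - 5)*(m - 3)*(m - 2)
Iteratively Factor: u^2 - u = (u - 1)*(u)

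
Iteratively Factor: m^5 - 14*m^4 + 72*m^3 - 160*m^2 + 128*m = (m - 4)*(m^4 - 10*m^3 + 32*m^2 - 32*m) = (m - 4)^2*(m^3 - 6*m^2 + 8*m) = m*(m - 4)^2*(m^2 - 6*m + 8) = m*(m - 4)^3*(m - 2)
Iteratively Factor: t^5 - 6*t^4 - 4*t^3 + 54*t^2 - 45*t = (t - 3)*(t^4 - 3*t^3 - 13*t^2 + 15*t) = (t - 3)*(t - 1)*(t^3 - 2*t^2 - 15*t) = t*(t - 3)*(t - 1)*(t^2 - 2*t - 15) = t*(t - 3)*(t - 1)*(t + 3)*(t - 5)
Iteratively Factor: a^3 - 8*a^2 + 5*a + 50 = (a - 5)*(a^2 - 3*a - 10) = (a - 5)*(a + 2)*(a - 5)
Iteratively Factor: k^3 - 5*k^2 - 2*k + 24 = (k + 2)*(k^2 - 7*k + 12) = (k - 4)*(k + 2)*(k - 3)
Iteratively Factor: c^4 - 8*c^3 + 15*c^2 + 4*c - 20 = (c + 1)*(c^3 - 9*c^2 + 24*c - 20) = (c - 2)*(c + 1)*(c^2 - 7*c + 10) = (c - 2)^2*(c + 1)*(c - 5)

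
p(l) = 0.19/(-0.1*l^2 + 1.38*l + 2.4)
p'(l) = 0.19*(0.2*l - 1.38)/(-0.1*l^2 + 1.38*l + 2.4)^2 = (0.038*l - 0.2622)/(-0.1*l^2 + 1.38*l + 2.4)^2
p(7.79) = 0.03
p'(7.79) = 0.00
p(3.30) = 0.03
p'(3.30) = -0.00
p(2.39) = 0.04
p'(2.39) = -0.01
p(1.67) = 0.04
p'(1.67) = -0.01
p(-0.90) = 0.18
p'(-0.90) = -0.26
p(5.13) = 0.03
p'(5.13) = -0.00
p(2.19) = 0.04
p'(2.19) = -0.01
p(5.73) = 0.03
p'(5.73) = -0.00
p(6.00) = 0.03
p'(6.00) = -0.00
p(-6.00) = -0.02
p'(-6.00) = -0.01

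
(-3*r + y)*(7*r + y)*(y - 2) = -21*r^2*y + 42*r^2 + 4*r*y^2 - 8*r*y + y^3 - 2*y^2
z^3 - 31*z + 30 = (z - 5)*(z - 1)*(z + 6)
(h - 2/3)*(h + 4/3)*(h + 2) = h^3 + 8*h^2/3 + 4*h/9 - 16/9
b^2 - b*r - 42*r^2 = (b - 7*r)*(b + 6*r)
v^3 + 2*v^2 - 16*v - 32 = (v - 4)*(v + 2)*(v + 4)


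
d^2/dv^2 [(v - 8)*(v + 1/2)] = 2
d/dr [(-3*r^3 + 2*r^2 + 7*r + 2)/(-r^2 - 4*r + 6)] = (3*r^4 + 24*r^3 - 55*r^2 + 28*r + 50)/(r^4 + 8*r^3 + 4*r^2 - 48*r + 36)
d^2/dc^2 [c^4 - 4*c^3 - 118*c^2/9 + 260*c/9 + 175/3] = 12*c^2 - 24*c - 236/9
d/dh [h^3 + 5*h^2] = h*(3*h + 10)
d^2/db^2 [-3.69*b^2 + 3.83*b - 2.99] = -7.38000000000000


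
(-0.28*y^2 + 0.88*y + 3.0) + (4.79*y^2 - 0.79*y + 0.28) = 4.51*y^2 + 0.09*y + 3.28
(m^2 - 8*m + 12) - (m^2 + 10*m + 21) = -18*m - 9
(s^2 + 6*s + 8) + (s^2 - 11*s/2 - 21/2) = 2*s^2 + s/2 - 5/2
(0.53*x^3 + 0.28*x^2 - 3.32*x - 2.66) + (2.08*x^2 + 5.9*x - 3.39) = 0.53*x^3 + 2.36*x^2 + 2.58*x - 6.05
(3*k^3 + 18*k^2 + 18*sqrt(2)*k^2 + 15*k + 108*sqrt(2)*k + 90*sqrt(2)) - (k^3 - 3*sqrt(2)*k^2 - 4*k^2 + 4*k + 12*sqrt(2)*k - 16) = 2*k^3 + 22*k^2 + 21*sqrt(2)*k^2 + 11*k + 96*sqrt(2)*k + 16 + 90*sqrt(2)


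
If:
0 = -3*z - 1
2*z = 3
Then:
No Solution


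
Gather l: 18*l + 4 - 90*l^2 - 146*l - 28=-90*l^2 - 128*l - 24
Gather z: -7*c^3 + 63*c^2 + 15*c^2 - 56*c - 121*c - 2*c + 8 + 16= -7*c^3 + 78*c^2 - 179*c + 24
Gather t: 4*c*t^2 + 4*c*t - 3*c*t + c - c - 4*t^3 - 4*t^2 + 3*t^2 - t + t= c*t - 4*t^3 + t^2*(4*c - 1)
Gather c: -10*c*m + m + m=-10*c*m + 2*m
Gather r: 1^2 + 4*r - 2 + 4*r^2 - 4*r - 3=4*r^2 - 4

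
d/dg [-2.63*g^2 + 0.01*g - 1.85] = 0.01 - 5.26*g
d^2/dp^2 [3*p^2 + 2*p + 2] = 6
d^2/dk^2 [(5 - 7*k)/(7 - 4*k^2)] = 8*(16*k^2*(7*k - 5) + (5 - 21*k)*(4*k^2 - 7))/(4*k^2 - 7)^3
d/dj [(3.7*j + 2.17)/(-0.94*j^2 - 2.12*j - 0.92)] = (3.478*j^2 + 4.0796*j + 1.1964)/(0.8836*j^4 + 3.9856*j^3 + 6.224*j^2 + 3.9008*j + 0.8464)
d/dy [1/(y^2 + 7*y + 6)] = (-2*y - 7)/(y^2 + 7*y + 6)^2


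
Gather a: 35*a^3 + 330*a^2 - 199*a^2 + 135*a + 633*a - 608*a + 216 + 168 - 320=35*a^3 + 131*a^2 + 160*a + 64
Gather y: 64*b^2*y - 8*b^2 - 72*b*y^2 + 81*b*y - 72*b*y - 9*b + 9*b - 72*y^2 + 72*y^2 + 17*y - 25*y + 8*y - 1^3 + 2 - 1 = -8*b^2 - 72*b*y^2 + y*(64*b^2 + 9*b)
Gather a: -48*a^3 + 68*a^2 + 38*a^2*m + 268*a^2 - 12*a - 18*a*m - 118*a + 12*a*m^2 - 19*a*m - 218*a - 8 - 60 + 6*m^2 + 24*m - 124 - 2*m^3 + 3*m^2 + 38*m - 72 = -48*a^3 + a^2*(38*m + 336) + a*(12*m^2 - 37*m - 348) - 2*m^3 + 9*m^2 + 62*m - 264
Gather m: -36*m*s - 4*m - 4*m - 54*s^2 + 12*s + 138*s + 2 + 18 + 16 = m*(-36*s - 8) - 54*s^2 + 150*s + 36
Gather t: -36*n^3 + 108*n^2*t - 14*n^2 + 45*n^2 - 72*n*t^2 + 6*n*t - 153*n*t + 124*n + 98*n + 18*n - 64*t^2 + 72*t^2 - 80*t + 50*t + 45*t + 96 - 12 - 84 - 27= -36*n^3 + 31*n^2 + 240*n + t^2*(8 - 72*n) + t*(108*n^2 - 147*n + 15) - 27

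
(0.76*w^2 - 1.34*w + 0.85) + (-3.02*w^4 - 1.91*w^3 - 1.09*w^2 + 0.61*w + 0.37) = -3.02*w^4 - 1.91*w^3 - 0.33*w^2 - 0.73*w + 1.22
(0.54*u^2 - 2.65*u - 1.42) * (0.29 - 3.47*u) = -1.8738*u^3 + 9.3521*u^2 + 4.1589*u - 0.4118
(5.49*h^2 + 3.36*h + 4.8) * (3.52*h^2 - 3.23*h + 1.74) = 19.3248*h^4 - 5.9055*h^3 + 15.5958*h^2 - 9.6576*h + 8.352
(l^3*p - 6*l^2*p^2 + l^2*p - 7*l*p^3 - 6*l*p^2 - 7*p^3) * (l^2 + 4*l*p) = l^5*p - 2*l^4*p^2 + l^4*p - 31*l^3*p^3 - 2*l^3*p^2 - 28*l^2*p^4 - 31*l^2*p^3 - 28*l*p^4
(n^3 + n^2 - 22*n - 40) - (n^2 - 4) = n^3 - 22*n - 36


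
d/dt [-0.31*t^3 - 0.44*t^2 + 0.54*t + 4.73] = -0.93*t^2 - 0.88*t + 0.54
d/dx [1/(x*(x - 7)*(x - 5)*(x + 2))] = 2*(-2*x^3 + 15*x^2 - 11*x - 35)/(x^2*(x^6 - 20*x^5 + 122*x^4 - 80*x^3 - 1279*x^2 + 1540*x + 4900))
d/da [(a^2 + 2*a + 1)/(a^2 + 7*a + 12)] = (5*a^2 + 22*a + 17)/(a^4 + 14*a^3 + 73*a^2 + 168*a + 144)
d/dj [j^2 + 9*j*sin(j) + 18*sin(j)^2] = 9*j*cos(j) + 2*j + 9*sin(j) + 18*sin(2*j)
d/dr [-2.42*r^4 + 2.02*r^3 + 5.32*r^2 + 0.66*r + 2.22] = -9.68*r^3 + 6.06*r^2 + 10.64*r + 0.66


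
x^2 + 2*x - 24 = (x - 4)*(x + 6)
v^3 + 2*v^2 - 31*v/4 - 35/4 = (v - 5/2)*(v + 1)*(v + 7/2)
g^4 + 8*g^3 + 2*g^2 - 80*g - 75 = (g - 3)*(g + 1)*(g + 5)^2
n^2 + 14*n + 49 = (n + 7)^2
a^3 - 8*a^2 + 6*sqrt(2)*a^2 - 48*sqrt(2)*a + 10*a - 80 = (a - 8)*(a + sqrt(2))*(a + 5*sqrt(2))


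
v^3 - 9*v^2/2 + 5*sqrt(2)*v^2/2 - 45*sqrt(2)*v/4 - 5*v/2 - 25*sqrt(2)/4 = (v - 5)*(v + 1/2)*(v + 5*sqrt(2)/2)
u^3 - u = u*(u - 1)*(u + 1)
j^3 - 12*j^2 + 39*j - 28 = (j - 7)*(j - 4)*(j - 1)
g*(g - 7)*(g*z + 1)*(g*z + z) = g^4*z^2 - 6*g^3*z^2 + g^3*z - 7*g^2*z^2 - 6*g^2*z - 7*g*z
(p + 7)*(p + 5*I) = p^2 + 7*p + 5*I*p + 35*I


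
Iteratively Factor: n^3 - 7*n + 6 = (n + 3)*(n^2 - 3*n + 2) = (n - 1)*(n + 3)*(n - 2)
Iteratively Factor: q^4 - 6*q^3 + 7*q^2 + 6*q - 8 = (q - 4)*(q^3 - 2*q^2 - q + 2) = (q - 4)*(q + 1)*(q^2 - 3*q + 2) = (q - 4)*(q - 2)*(q + 1)*(q - 1)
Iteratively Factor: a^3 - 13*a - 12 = (a - 4)*(a^2 + 4*a + 3) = (a - 4)*(a + 1)*(a + 3)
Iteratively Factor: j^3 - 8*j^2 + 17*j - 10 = (j - 1)*(j^2 - 7*j + 10) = (j - 2)*(j - 1)*(j - 5)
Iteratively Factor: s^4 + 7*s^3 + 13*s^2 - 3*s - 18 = (s + 3)*(s^3 + 4*s^2 + s - 6) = (s - 1)*(s + 3)*(s^2 + 5*s + 6) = (s - 1)*(s + 2)*(s + 3)*(s + 3)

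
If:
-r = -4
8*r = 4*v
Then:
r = 4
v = 8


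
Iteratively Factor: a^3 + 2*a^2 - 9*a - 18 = (a - 3)*(a^2 + 5*a + 6) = (a - 3)*(a + 3)*(a + 2)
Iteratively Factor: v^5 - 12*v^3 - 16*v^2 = (v + 2)*(v^4 - 2*v^3 - 8*v^2) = v*(v + 2)*(v^3 - 2*v^2 - 8*v) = v*(v - 4)*(v + 2)*(v^2 + 2*v) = v^2*(v - 4)*(v + 2)*(v + 2)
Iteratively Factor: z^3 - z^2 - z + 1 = (z - 1)*(z^2 - 1) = (z - 1)*(z + 1)*(z - 1)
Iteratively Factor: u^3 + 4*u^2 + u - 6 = (u + 3)*(u^2 + u - 2) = (u + 2)*(u + 3)*(u - 1)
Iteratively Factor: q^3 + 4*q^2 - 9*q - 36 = (q + 3)*(q^2 + q - 12) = (q + 3)*(q + 4)*(q - 3)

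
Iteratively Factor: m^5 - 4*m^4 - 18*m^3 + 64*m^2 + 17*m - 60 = (m - 1)*(m^4 - 3*m^3 - 21*m^2 + 43*m + 60) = (m - 3)*(m - 1)*(m^3 - 21*m - 20) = (m - 5)*(m - 3)*(m - 1)*(m^2 + 5*m + 4) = (m - 5)*(m - 3)*(m - 1)*(m + 1)*(m + 4)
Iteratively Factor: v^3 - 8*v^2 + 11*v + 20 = (v - 5)*(v^2 - 3*v - 4) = (v - 5)*(v + 1)*(v - 4)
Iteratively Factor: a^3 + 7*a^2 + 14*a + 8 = (a + 4)*(a^2 + 3*a + 2) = (a + 1)*(a + 4)*(a + 2)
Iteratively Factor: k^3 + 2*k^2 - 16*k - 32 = (k + 2)*(k^2 - 16) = (k - 4)*(k + 2)*(k + 4)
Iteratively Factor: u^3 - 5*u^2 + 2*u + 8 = (u - 2)*(u^2 - 3*u - 4) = (u - 4)*(u - 2)*(u + 1)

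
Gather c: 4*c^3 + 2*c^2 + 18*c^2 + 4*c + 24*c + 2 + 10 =4*c^3 + 20*c^2 + 28*c + 12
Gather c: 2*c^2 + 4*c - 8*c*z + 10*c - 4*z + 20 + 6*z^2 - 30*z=2*c^2 + c*(14 - 8*z) + 6*z^2 - 34*z + 20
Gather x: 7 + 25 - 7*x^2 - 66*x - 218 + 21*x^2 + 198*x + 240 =14*x^2 + 132*x + 54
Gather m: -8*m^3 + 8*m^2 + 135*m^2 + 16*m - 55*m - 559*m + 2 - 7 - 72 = -8*m^3 + 143*m^2 - 598*m - 77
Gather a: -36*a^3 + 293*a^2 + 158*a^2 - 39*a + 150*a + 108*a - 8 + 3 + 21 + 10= -36*a^3 + 451*a^2 + 219*a + 26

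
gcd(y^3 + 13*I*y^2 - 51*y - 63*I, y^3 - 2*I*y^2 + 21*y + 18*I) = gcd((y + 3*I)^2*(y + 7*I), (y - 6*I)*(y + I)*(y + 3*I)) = y + 3*I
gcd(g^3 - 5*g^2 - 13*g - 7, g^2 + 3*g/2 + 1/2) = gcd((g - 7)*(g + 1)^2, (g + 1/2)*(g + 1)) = g + 1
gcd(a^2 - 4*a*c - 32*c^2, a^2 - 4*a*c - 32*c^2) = a^2 - 4*a*c - 32*c^2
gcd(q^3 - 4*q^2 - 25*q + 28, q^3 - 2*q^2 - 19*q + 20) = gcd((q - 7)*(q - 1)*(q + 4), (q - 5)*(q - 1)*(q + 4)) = q^2 + 3*q - 4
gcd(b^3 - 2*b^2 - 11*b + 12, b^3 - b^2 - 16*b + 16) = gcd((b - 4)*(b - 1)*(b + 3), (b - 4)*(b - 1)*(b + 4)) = b^2 - 5*b + 4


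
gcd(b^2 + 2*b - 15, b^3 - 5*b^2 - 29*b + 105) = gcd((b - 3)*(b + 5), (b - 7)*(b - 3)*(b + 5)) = b^2 + 2*b - 15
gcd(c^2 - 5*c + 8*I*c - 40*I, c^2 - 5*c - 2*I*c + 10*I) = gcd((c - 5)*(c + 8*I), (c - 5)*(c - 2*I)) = c - 5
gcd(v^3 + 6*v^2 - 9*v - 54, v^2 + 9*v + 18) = v^2 + 9*v + 18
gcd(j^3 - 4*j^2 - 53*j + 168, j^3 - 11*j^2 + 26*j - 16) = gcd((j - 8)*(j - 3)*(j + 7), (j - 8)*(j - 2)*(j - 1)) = j - 8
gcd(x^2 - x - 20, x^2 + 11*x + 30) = 1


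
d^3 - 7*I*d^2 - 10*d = d*(d - 5*I)*(d - 2*I)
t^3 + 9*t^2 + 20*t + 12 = (t + 1)*(t + 2)*(t + 6)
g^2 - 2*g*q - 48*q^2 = (g - 8*q)*(g + 6*q)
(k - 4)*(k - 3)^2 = k^3 - 10*k^2 + 33*k - 36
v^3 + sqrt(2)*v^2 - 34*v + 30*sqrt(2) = (v - 3*sqrt(2))*(v - sqrt(2))*(v + 5*sqrt(2))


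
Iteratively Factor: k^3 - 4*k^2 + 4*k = (k)*(k^2 - 4*k + 4) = k*(k - 2)*(k - 2)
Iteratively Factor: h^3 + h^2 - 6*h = (h + 3)*(h^2 - 2*h) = (h - 2)*(h + 3)*(h)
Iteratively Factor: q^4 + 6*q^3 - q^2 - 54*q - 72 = (q + 4)*(q^3 + 2*q^2 - 9*q - 18) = (q + 3)*(q + 4)*(q^2 - q - 6) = (q - 3)*(q + 3)*(q + 4)*(q + 2)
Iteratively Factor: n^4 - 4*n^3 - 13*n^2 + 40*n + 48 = (n - 4)*(n^3 - 13*n - 12) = (n - 4)^2*(n^2 + 4*n + 3) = (n - 4)^2*(n + 1)*(n + 3)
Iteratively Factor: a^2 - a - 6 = (a + 2)*(a - 3)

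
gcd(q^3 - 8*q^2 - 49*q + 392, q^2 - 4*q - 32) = q - 8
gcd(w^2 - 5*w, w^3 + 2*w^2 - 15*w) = w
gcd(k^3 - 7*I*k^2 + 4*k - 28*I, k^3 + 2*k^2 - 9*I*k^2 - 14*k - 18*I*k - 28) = k^2 - 9*I*k - 14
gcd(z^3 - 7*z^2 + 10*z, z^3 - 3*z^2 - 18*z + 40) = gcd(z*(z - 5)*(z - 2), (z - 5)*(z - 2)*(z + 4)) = z^2 - 7*z + 10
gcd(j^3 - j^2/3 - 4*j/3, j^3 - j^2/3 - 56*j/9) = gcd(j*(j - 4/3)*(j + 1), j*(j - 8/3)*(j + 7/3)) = j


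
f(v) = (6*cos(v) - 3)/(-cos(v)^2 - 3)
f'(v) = -2*(6*cos(v) - 3)*sin(v)*cos(v)/(-cos(v)^2 - 3)^2 - 6*sin(v)/(-cos(v)^2 - 3)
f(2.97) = 2.24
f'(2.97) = 0.07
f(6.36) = -0.75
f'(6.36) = 0.09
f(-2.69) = 2.20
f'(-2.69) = -0.23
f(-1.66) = 1.18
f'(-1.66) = -1.92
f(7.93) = 1.15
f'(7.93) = 1.93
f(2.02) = 1.76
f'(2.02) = 1.26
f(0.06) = -0.75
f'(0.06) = 0.07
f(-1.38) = 0.61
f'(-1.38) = -2.02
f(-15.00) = 2.11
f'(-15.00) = -0.51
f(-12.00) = -0.56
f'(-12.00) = 0.73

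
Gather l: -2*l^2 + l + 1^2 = -2*l^2 + l + 1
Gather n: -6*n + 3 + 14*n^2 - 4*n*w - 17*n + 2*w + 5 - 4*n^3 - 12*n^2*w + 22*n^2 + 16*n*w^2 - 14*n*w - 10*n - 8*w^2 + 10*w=-4*n^3 + n^2*(36 - 12*w) + n*(16*w^2 - 18*w - 33) - 8*w^2 + 12*w + 8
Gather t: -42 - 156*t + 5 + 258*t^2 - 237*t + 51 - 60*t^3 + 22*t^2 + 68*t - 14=-60*t^3 + 280*t^2 - 325*t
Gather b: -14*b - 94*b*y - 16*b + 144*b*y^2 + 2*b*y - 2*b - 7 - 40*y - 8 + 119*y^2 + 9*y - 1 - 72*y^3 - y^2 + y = b*(144*y^2 - 92*y - 32) - 72*y^3 + 118*y^2 - 30*y - 16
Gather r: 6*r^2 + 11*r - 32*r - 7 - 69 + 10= 6*r^2 - 21*r - 66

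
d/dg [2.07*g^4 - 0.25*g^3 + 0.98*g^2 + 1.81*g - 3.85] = 8.28*g^3 - 0.75*g^2 + 1.96*g + 1.81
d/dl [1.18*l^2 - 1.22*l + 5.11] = 2.36*l - 1.22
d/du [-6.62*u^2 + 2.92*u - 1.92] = 2.92 - 13.24*u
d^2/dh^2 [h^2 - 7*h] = 2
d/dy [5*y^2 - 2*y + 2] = 10*y - 2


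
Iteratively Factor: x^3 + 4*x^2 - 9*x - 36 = (x + 4)*(x^2 - 9) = (x - 3)*(x + 4)*(x + 3)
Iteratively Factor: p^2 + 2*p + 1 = (p + 1)*(p + 1)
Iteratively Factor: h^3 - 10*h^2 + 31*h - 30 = (h - 2)*(h^2 - 8*h + 15) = (h - 5)*(h - 2)*(h - 3)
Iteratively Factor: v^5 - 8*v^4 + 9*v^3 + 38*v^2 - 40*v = (v)*(v^4 - 8*v^3 + 9*v^2 + 38*v - 40) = v*(v - 1)*(v^3 - 7*v^2 + 2*v + 40) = v*(v - 5)*(v - 1)*(v^2 - 2*v - 8) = v*(v - 5)*(v - 4)*(v - 1)*(v + 2)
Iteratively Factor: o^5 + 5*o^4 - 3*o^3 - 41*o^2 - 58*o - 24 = (o + 4)*(o^4 + o^3 - 7*o^2 - 13*o - 6) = (o - 3)*(o + 4)*(o^3 + 4*o^2 + 5*o + 2) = (o - 3)*(o + 1)*(o + 4)*(o^2 + 3*o + 2) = (o - 3)*(o + 1)^2*(o + 4)*(o + 2)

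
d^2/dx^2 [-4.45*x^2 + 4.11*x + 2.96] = -8.90000000000000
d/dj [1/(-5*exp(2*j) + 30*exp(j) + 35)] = 2*(exp(j) - 3)*exp(j)/(5*(-exp(2*j) + 6*exp(j) + 7)^2)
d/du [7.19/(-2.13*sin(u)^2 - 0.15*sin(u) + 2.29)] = (30.6294*sin(u) + 1.0785)*cos(u)/(2.13*sin(u)^2 + 0.15*sin(u) - 2.29)^2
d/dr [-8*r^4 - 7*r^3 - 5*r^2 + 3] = r*(-32*r^2 - 21*r - 10)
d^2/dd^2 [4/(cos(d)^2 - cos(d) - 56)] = 4*(4*sin(d)^4 - 227*sin(d)^2 - 209*cos(d)/4 - 3*cos(3*d)/4 + 109)/(sin(d)^2 + cos(d) + 55)^3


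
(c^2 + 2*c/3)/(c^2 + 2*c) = (c + 2/3)/(c + 2)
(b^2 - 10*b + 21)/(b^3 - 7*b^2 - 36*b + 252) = (b - 3)/(b^2 - 36)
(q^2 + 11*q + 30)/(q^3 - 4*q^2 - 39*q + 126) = (q + 5)/(q^2 - 10*q + 21)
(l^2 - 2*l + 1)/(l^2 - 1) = (l - 1)/(l + 1)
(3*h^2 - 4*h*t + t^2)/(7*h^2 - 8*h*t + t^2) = (-3*h + t)/(-7*h + t)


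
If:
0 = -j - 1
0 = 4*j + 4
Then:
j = -1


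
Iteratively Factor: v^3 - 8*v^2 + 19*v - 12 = (v - 3)*(v^2 - 5*v + 4) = (v - 4)*(v - 3)*(v - 1)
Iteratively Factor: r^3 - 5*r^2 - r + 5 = (r - 5)*(r^2 - 1) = (r - 5)*(r - 1)*(r + 1)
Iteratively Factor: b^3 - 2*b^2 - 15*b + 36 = (b + 4)*(b^2 - 6*b + 9) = (b - 3)*(b + 4)*(b - 3)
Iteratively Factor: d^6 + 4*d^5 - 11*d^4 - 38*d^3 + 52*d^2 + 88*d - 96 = (d - 1)*(d^5 + 5*d^4 - 6*d^3 - 44*d^2 + 8*d + 96) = (d - 2)*(d - 1)*(d^4 + 7*d^3 + 8*d^2 - 28*d - 48) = (d - 2)*(d - 1)*(d + 2)*(d^3 + 5*d^2 - 2*d - 24) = (d - 2)*(d - 1)*(d + 2)*(d + 3)*(d^2 + 2*d - 8) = (d - 2)*(d - 1)*(d + 2)*(d + 3)*(d + 4)*(d - 2)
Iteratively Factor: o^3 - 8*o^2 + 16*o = (o)*(o^2 - 8*o + 16) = o*(o - 4)*(o - 4)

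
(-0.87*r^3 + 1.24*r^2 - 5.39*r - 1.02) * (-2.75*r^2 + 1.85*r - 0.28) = 2.3925*r^5 - 5.0195*r^4 + 17.3601*r^3 - 7.5137*r^2 - 0.3778*r + 0.2856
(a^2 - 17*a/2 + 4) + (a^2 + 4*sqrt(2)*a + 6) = 2*a^2 - 17*a/2 + 4*sqrt(2)*a + 10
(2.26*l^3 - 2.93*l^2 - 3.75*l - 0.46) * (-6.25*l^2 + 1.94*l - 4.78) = -14.125*l^5 + 22.6969*l^4 + 6.9505*l^3 + 9.6054*l^2 + 17.0326*l + 2.1988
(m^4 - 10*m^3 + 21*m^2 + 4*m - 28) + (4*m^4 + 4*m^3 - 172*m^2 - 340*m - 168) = 5*m^4 - 6*m^3 - 151*m^2 - 336*m - 196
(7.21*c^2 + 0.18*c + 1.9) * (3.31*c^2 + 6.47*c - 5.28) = 23.8651*c^4 + 47.2445*c^3 - 30.6152*c^2 + 11.3426*c - 10.032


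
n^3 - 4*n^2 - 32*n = n*(n - 8)*(n + 4)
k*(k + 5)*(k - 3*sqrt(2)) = k^3 - 3*sqrt(2)*k^2 + 5*k^2 - 15*sqrt(2)*k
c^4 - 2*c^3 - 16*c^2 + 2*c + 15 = (c - 5)*(c - 1)*(c + 1)*(c + 3)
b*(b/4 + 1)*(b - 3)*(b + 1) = b^4/4 + b^3/2 - 11*b^2/4 - 3*b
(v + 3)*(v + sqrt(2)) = v^2 + sqrt(2)*v + 3*v + 3*sqrt(2)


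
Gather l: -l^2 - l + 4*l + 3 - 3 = -l^2 + 3*l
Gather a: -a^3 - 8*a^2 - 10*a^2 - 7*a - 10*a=-a^3 - 18*a^2 - 17*a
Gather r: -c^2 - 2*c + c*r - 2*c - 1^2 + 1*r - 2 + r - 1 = -c^2 - 4*c + r*(c + 2) - 4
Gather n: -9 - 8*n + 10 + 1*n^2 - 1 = n^2 - 8*n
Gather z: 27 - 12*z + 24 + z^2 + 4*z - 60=z^2 - 8*z - 9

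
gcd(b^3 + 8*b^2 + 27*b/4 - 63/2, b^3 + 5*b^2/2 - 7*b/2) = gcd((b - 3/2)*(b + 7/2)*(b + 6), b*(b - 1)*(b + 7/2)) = b + 7/2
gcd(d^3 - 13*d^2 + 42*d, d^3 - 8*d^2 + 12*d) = d^2 - 6*d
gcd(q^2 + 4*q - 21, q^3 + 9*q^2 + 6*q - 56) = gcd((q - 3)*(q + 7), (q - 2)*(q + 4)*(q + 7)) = q + 7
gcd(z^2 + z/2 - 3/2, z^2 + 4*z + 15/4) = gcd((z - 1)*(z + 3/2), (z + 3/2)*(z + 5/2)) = z + 3/2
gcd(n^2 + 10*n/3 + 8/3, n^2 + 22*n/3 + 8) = n + 4/3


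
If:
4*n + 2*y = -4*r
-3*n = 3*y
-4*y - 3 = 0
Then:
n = 3/4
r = -3/8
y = -3/4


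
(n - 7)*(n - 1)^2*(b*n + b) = b*n^4 - 8*b*n^3 + 6*b*n^2 + 8*b*n - 7*b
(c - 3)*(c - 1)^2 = c^3 - 5*c^2 + 7*c - 3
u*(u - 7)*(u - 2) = u^3 - 9*u^2 + 14*u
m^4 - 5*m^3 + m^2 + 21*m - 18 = (m - 3)^2*(m - 1)*(m + 2)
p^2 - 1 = (p - 1)*(p + 1)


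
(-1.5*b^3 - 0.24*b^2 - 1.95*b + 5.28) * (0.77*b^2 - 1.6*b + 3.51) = -1.155*b^5 + 2.2152*b^4 - 6.3825*b^3 + 6.3432*b^2 - 15.2925*b + 18.5328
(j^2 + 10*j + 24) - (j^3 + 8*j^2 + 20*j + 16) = -j^3 - 7*j^2 - 10*j + 8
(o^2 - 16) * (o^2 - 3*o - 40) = o^4 - 3*o^3 - 56*o^2 + 48*o + 640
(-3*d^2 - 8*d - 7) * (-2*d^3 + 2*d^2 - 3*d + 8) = 6*d^5 + 10*d^4 + 7*d^3 - 14*d^2 - 43*d - 56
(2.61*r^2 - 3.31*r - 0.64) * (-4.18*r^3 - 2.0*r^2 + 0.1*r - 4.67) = -10.9098*r^5 + 8.6158*r^4 + 9.5562*r^3 - 11.2397*r^2 + 15.3937*r + 2.9888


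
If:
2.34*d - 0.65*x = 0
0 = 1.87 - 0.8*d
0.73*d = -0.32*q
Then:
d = 2.34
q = -5.33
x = 8.42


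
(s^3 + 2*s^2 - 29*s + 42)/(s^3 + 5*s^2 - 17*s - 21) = (s - 2)/(s + 1)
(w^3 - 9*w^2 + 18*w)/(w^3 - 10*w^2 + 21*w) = (w - 6)/(w - 7)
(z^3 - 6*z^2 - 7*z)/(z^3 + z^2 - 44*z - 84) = z*(z + 1)/(z^2 + 8*z + 12)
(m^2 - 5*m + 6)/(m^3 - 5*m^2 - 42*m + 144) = (m - 2)/(m^2 - 2*m - 48)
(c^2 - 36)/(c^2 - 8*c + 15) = (c^2 - 36)/(c^2 - 8*c + 15)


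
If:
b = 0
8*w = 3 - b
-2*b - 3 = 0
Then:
No Solution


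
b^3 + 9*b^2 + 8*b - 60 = (b - 2)*(b + 5)*(b + 6)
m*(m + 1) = m^2 + m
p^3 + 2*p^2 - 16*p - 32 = (p - 4)*(p + 2)*(p + 4)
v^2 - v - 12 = (v - 4)*(v + 3)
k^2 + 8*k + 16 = (k + 4)^2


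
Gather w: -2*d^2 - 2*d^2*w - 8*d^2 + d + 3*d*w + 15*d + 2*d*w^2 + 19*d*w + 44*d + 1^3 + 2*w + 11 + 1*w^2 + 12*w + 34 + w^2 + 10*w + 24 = -10*d^2 + 60*d + w^2*(2*d + 2) + w*(-2*d^2 + 22*d + 24) + 70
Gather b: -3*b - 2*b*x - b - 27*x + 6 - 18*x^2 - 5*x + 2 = b*(-2*x - 4) - 18*x^2 - 32*x + 8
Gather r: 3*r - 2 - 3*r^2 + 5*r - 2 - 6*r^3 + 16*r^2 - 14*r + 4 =-6*r^3 + 13*r^2 - 6*r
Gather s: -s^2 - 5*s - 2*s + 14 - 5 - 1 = -s^2 - 7*s + 8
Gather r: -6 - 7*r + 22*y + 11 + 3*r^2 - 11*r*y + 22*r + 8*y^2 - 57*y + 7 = 3*r^2 + r*(15 - 11*y) + 8*y^2 - 35*y + 12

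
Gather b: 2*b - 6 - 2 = 2*b - 8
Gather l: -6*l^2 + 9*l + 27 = -6*l^2 + 9*l + 27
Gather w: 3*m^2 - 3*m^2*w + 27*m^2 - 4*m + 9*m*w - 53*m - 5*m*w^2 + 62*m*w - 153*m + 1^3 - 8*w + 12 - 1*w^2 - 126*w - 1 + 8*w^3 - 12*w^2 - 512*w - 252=30*m^2 - 210*m + 8*w^3 + w^2*(-5*m - 13) + w*(-3*m^2 + 71*m - 646) - 240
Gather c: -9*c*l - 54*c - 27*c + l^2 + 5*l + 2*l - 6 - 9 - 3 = c*(-9*l - 81) + l^2 + 7*l - 18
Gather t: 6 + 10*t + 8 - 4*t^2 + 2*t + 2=-4*t^2 + 12*t + 16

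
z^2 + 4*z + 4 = (z + 2)^2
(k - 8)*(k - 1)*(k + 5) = k^3 - 4*k^2 - 37*k + 40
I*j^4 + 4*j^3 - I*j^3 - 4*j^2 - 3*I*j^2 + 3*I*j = j*(j - 3*I)*(j - I)*(I*j - I)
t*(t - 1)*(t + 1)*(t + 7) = t^4 + 7*t^3 - t^2 - 7*t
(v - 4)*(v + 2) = v^2 - 2*v - 8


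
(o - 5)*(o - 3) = o^2 - 8*o + 15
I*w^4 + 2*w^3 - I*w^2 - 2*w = w*(w - 1)*(w - 2*I)*(I*w + I)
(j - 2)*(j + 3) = j^2 + j - 6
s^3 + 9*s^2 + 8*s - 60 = (s - 2)*(s + 5)*(s + 6)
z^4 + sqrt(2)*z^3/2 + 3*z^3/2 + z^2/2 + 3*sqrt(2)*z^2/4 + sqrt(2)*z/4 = z*(z + 1/2)*(z + 1)*(z + sqrt(2)/2)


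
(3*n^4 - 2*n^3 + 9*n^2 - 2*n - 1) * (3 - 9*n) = -27*n^5 + 27*n^4 - 87*n^3 + 45*n^2 + 3*n - 3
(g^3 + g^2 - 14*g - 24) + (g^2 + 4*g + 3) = g^3 + 2*g^2 - 10*g - 21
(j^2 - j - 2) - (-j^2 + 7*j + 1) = 2*j^2 - 8*j - 3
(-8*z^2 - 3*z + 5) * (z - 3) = -8*z^3 + 21*z^2 + 14*z - 15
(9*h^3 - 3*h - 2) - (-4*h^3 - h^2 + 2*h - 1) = 13*h^3 + h^2 - 5*h - 1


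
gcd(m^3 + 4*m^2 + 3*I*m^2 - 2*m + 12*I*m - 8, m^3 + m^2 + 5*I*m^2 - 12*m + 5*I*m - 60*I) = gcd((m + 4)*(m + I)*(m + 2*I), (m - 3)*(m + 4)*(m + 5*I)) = m + 4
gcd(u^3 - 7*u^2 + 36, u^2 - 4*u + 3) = u - 3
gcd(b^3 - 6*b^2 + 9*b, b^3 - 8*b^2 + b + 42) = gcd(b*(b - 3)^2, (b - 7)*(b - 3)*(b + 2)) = b - 3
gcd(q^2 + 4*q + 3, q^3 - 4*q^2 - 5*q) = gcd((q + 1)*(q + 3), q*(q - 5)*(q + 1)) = q + 1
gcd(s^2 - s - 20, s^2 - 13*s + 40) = s - 5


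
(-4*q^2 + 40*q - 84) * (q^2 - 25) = -4*q^4 + 40*q^3 + 16*q^2 - 1000*q + 2100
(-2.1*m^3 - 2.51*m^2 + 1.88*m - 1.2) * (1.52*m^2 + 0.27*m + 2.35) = -3.192*m^5 - 4.3822*m^4 - 2.7551*m^3 - 7.2149*m^2 + 4.094*m - 2.82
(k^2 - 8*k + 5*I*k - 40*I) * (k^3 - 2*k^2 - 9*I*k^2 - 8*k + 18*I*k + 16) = k^5 - 10*k^4 - 4*I*k^4 + 53*k^3 + 40*I*k^3 - 370*k^2 - 104*I*k^2 + 592*k + 400*I*k - 640*I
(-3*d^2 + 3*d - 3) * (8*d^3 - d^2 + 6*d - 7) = -24*d^5 + 27*d^4 - 45*d^3 + 42*d^2 - 39*d + 21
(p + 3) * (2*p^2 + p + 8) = 2*p^3 + 7*p^2 + 11*p + 24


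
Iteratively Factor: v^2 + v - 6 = (v + 3)*(v - 2)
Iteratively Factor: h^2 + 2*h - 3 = (h + 3)*(h - 1)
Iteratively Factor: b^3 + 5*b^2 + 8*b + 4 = (b + 2)*(b^2 + 3*b + 2) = (b + 1)*(b + 2)*(b + 2)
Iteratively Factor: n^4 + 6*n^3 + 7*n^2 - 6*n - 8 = (n + 1)*(n^3 + 5*n^2 + 2*n - 8) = (n - 1)*(n + 1)*(n^2 + 6*n + 8) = (n - 1)*(n + 1)*(n + 4)*(n + 2)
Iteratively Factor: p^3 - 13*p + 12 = (p + 4)*(p^2 - 4*p + 3) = (p - 1)*(p + 4)*(p - 3)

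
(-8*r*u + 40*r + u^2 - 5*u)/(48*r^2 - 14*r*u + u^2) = (5 - u)/(6*r - u)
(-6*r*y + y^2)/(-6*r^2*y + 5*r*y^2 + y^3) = (-6*r + y)/(-6*r^2 + 5*r*y + y^2)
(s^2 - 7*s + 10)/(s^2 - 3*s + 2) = (s - 5)/(s - 1)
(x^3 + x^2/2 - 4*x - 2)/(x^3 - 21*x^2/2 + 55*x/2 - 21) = (2*x^2 + 5*x + 2)/(2*x^2 - 17*x + 21)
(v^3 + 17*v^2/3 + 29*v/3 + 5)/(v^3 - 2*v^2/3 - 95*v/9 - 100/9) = 3*(v^2 + 4*v + 3)/(3*v^2 - 7*v - 20)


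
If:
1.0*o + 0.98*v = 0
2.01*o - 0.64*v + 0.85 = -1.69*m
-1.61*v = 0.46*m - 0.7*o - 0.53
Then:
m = -0.11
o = -0.25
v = 0.25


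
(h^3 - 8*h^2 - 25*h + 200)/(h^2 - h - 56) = (h^2 - 25)/(h + 7)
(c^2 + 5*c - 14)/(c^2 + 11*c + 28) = (c - 2)/(c + 4)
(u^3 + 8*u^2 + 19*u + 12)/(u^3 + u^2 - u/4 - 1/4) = 4*(u^2 + 7*u + 12)/(4*u^2 - 1)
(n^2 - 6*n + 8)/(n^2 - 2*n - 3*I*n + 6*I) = (n - 4)/(n - 3*I)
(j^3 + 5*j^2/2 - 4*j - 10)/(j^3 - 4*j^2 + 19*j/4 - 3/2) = 2*(2*j^2 + 9*j + 10)/(4*j^2 - 8*j + 3)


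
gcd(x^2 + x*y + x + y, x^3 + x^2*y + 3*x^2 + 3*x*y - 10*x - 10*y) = x + y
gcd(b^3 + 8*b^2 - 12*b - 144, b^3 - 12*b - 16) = b - 4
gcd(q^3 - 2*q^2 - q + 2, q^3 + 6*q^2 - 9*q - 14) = q^2 - q - 2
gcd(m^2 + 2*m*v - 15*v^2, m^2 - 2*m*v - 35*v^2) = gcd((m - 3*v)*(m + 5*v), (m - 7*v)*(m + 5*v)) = m + 5*v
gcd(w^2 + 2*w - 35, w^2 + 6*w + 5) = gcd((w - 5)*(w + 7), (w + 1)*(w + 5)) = 1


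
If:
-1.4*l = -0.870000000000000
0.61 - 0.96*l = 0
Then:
No Solution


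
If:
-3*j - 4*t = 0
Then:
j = -4*t/3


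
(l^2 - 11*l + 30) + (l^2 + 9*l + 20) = 2*l^2 - 2*l + 50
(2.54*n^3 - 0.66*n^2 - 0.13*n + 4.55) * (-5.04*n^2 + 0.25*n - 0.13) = -12.8016*n^5 + 3.9614*n^4 + 0.16*n^3 - 22.8787*n^2 + 1.1544*n - 0.5915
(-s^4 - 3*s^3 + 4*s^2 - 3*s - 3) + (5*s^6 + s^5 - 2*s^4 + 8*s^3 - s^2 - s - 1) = 5*s^6 + s^5 - 3*s^4 + 5*s^3 + 3*s^2 - 4*s - 4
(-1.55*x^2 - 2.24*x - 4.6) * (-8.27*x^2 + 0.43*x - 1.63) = 12.8185*x^4 + 17.8583*x^3 + 39.6053*x^2 + 1.6732*x + 7.498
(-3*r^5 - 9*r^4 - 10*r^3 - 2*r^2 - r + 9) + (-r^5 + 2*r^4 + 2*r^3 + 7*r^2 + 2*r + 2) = -4*r^5 - 7*r^4 - 8*r^3 + 5*r^2 + r + 11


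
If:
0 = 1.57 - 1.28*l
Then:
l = 1.23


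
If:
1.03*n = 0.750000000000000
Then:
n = 0.73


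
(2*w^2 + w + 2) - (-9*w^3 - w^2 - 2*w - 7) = 9*w^3 + 3*w^2 + 3*w + 9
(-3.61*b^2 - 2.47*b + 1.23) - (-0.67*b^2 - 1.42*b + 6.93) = -2.94*b^2 - 1.05*b - 5.7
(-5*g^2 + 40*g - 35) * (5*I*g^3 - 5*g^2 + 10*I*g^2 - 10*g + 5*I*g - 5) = -25*I*g^5 + 25*g^4 + 150*I*g^4 - 150*g^3 + 200*I*g^3 - 200*g^2 - 150*I*g^2 + 150*g - 175*I*g + 175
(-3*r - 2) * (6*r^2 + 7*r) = -18*r^3 - 33*r^2 - 14*r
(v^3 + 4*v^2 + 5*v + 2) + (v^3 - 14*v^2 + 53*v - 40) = 2*v^3 - 10*v^2 + 58*v - 38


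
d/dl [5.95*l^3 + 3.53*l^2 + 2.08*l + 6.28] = 17.85*l^2 + 7.06*l + 2.08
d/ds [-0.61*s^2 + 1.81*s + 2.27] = 1.81 - 1.22*s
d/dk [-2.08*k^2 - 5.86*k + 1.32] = -4.16*k - 5.86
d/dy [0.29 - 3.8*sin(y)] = -3.8*cos(y)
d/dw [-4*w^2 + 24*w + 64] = 24 - 8*w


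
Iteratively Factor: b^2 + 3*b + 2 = (b + 2)*(b + 1)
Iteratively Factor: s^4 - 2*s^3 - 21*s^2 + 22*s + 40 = (s + 1)*(s^3 - 3*s^2 - 18*s + 40) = (s - 2)*(s + 1)*(s^2 - s - 20) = (s - 5)*(s - 2)*(s + 1)*(s + 4)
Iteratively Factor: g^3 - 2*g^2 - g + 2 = (g + 1)*(g^2 - 3*g + 2) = (g - 1)*(g + 1)*(g - 2)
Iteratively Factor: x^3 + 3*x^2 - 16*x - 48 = (x - 4)*(x^2 + 7*x + 12) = (x - 4)*(x + 3)*(x + 4)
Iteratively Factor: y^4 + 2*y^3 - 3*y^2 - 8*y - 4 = (y + 1)*(y^3 + y^2 - 4*y - 4) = (y + 1)^2*(y^2 - 4) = (y - 2)*(y + 1)^2*(y + 2)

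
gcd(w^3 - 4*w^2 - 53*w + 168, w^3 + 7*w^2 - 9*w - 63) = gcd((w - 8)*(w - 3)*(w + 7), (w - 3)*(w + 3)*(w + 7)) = w^2 + 4*w - 21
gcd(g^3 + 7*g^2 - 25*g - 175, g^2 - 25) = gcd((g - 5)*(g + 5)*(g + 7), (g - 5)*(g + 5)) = g^2 - 25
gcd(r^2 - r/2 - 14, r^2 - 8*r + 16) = r - 4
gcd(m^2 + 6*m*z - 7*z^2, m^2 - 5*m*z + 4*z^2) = -m + z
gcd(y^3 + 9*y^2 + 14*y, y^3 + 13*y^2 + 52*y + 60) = y + 2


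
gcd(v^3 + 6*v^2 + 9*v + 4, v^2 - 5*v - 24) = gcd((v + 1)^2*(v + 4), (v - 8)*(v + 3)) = 1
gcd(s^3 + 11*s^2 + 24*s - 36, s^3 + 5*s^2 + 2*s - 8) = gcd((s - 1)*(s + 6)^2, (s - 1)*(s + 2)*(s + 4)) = s - 1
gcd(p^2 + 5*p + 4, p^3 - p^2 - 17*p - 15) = p + 1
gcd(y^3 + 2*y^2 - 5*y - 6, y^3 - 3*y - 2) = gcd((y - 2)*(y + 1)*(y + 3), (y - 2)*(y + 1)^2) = y^2 - y - 2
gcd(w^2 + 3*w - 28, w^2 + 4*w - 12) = 1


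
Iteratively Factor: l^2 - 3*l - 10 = (l - 5)*(l + 2)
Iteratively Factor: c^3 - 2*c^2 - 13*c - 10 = (c + 1)*(c^2 - 3*c - 10) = (c - 5)*(c + 1)*(c + 2)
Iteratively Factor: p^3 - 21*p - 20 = (p - 5)*(p^2 + 5*p + 4) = (p - 5)*(p + 1)*(p + 4)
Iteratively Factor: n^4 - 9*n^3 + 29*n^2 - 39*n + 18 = (n - 3)*(n^3 - 6*n^2 + 11*n - 6) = (n - 3)^2*(n^2 - 3*n + 2) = (n - 3)^2*(n - 1)*(n - 2)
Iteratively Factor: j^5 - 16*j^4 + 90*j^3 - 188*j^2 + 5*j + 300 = (j - 5)*(j^4 - 11*j^3 + 35*j^2 - 13*j - 60) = (j - 5)^2*(j^3 - 6*j^2 + 5*j + 12) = (j - 5)^2*(j - 3)*(j^2 - 3*j - 4) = (j - 5)^2*(j - 3)*(j + 1)*(j - 4)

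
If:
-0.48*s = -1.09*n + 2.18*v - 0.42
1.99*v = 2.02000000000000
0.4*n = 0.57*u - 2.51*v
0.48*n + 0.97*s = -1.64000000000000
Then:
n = 0.74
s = -2.06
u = 4.99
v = 1.02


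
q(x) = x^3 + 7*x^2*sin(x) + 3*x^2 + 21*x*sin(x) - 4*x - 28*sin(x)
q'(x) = 7*x^2*cos(x) + 3*x^2 + 14*x*sin(x) + 21*x*cos(x) + 6*x + 21*sin(x) - 28*cos(x) - 4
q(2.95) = 58.04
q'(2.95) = -41.46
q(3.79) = -9.51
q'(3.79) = -104.16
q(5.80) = 119.85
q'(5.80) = 375.82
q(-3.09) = 12.84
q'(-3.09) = 33.27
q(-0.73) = 30.54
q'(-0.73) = -43.48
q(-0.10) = 3.43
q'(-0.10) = -36.41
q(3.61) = 8.93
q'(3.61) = -99.60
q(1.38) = 16.87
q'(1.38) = 52.30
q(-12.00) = -857.37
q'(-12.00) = 891.45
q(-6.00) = -56.62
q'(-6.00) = 144.49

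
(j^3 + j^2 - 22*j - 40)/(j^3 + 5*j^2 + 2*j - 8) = (j - 5)/(j - 1)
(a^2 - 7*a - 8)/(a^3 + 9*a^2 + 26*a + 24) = (a^2 - 7*a - 8)/(a^3 + 9*a^2 + 26*a + 24)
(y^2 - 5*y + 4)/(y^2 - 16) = (y - 1)/(y + 4)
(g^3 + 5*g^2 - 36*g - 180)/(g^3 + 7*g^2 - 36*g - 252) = (g + 5)/(g + 7)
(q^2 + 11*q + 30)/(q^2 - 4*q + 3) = (q^2 + 11*q + 30)/(q^2 - 4*q + 3)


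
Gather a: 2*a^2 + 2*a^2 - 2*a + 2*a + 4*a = 4*a^2 + 4*a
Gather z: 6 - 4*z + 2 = 8 - 4*z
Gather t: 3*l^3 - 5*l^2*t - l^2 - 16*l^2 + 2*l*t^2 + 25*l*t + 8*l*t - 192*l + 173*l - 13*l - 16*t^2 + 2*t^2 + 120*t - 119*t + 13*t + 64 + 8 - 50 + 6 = 3*l^3 - 17*l^2 - 32*l + t^2*(2*l - 14) + t*(-5*l^2 + 33*l + 14) + 28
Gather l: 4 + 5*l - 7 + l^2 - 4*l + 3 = l^2 + l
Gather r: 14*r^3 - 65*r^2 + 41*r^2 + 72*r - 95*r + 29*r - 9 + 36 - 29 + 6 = 14*r^3 - 24*r^2 + 6*r + 4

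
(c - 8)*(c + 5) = c^2 - 3*c - 40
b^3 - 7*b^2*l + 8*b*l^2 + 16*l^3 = (b - 4*l)^2*(b + l)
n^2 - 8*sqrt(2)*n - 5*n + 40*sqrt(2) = (n - 5)*(n - 8*sqrt(2))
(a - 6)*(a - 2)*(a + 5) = a^3 - 3*a^2 - 28*a + 60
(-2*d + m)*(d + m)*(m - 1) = -2*d^2*m + 2*d^2 - d*m^2 + d*m + m^3 - m^2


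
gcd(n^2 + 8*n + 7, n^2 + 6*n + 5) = n + 1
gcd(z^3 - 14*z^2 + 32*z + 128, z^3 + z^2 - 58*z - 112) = z^2 - 6*z - 16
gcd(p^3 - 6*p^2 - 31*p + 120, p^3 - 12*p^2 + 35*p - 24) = p^2 - 11*p + 24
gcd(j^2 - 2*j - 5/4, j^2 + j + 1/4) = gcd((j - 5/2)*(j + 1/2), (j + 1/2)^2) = j + 1/2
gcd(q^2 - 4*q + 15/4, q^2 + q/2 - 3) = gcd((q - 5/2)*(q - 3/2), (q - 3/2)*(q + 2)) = q - 3/2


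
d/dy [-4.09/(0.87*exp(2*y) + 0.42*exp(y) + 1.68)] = (7.1166*exp(y) + 1.7178)*exp(y)/(0.87*exp(2*y) + 0.42*exp(y) + 1.68)^2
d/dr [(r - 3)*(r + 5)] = 2*r + 2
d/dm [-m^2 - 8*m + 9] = -2*m - 8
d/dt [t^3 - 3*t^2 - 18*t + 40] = 3*t^2 - 6*t - 18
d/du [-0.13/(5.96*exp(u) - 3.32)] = 0.7748*exp(u)/(5.96*exp(u) - 3.32)^2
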